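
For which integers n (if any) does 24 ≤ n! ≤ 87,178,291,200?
4, 5, 6, 7, 8, 9, 10, 11, 12, 13, 14

Explanation: n! is strictly increasing; 4! = 24 and 14! = 87,178,291,200, so valid n = 4, 5, 6, 7, 8, 9, 10, 11, 12, 13, 14.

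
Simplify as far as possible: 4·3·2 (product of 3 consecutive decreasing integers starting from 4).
24

Reasoning: This is P(4,3) = 4!/(1)! = 24.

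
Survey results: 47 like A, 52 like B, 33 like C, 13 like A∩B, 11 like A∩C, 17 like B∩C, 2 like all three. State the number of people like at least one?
93

Explanation: |A∪B∪C| = 47+52+33-13-11-17+2 = 93.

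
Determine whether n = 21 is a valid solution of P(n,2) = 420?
Yes

P(21,2) = 21·20 = 420, which equals 420.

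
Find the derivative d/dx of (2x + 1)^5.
10(2x + 1)^4
Chain rule: 5(2x+1)^{4} × 2 = 10(2x+1)^{4}.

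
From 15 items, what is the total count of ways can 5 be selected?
3,003

Solution: C(15,5) = 15! / (5! × (15-5)!)
         = 15! / (5! × 10!)
         = 3,003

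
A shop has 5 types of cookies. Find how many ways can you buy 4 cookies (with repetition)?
70
Stars and bars: C(4+5-1, 4) = C(8, 4) = 70.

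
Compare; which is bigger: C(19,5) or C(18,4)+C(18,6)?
C(19,5)=11,628; C(18,4)+C(18,6)=3,060+18,564=21,624.
Final answer: C(18,4)+C(18,6)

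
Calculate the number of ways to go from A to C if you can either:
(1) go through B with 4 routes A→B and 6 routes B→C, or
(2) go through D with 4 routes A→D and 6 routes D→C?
Route via B: 4×6=24. Route via D: 4×6=24. Total: 48.
Final answer: 48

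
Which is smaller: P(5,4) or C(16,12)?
P(5,4)=120, C(16,12)=1,820.

Answer: P(5,4)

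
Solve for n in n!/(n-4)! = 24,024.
14
n!/(n-4)! = n×(n-1)×(n-2)×(n-3), a product of 4 consecutive integers ≈ (n−1.5)^4. 24,024^(1/4) + 1.5 ≈ 13.9; check n = 14: 14×13×12×11 = 24,024 ✓. So n = 14.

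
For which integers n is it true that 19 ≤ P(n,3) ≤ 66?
P(3,3)=6; P(4,3)=24; P(5,3)=60; P(6,3)=120. So valid n = 4, 5.
Final answer: 4, 5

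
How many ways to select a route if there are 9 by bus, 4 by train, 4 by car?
17

By the addition principle: 9 + 4 + 4 = 17.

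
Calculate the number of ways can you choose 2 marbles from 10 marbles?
45
C(10,2) = 10! / (2! × (10-2)!)
         = 10! / (2! × 8!)
         = 45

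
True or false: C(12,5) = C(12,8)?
False
C(12,5) = 792 but C(12,8) = 495; symmetry gives C(12,5) = C(12,7), not C(12,8).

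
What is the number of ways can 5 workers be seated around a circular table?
24

Reasoning: Circular arrangements: (5-1)! = 24.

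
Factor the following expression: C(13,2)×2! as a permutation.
P(13,2)

Explanation: C(13,2)×2! = [13!/(2!(11)!)]×2! = 13!/(11)! = P(13,2) = 156.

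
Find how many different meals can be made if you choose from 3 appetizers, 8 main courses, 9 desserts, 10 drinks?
2,160

Explanation: By the multiplication principle: 3 × 8 × 9 × 10 = 2,160.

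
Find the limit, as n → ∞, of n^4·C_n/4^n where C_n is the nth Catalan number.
∞

Reasoning: C_n ~ 4^n/(n^(3/2)√π), so n^4·C_n/4^n ~ n^(4 − 3/2)/√π → ∞.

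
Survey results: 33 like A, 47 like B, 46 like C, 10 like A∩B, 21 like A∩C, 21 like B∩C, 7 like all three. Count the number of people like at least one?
81

Solution: |A∪B∪C| = 33+47+46-10-21-21+7 = 81.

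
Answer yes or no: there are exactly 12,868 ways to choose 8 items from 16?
No
C(16,8) = 12,870 ≠ 12868.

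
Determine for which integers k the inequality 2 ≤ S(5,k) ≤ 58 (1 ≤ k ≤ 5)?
2, 3, 4

Explanation: S(5,1)=1; S(5,2)=15; S(5,3)=25; S(5,4)=10; S(5,5)=1. So valid k = 2, 3, 4.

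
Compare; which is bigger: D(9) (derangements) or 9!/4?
D(9) = (9-1)·[D(8) + D(7)] = 8·[14,833 + 1,854] = 133,496; 9!/4 = 362,880/4 = 90,720.
Final answer: D(9)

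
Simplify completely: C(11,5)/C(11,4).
7/5

Solution: C(n,k+1)/C(n,k) = (n−k)/(k+1). Here (11−4)/(4+1) = 7/5 = 7/5.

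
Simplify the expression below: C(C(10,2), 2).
990

C(10,2) = 45, then C(45, 2) = 990.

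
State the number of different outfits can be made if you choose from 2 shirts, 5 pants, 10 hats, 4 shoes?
By the multiplication principle: 2 × 5 × 10 × 4 = 400.

Answer: 400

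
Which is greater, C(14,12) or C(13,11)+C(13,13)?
C(14,12)=91; C(13,11)+C(13,13)=78+1=79.
Final answer: C(14,12)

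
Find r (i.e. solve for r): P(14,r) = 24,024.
4

Explanation: P(14,r) = 14·13·…·(14−r+1), a product of r factors. Multiplying down from 14: 14 = 14; 14·13 = 182; 14·13·12 = 2,184; 14·13·12·11 = 24,024 ✓ (4 factors). So r = 4.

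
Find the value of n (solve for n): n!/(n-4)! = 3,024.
9

n!/(n-4)! = n×(n-1)×(n-2)×(n-3), a product of 4 consecutive integers ≈ (n−1.5)^4. 3,024^(1/4) + 1.5 ≈ 8.9; check n = 9: 9×8×7×6 = 3,024 ✓. So n = 9.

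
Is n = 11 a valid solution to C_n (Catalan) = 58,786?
Yes

Reasoning: C_11 = C(22,11)/(11+1) = 705,432/12 = 58,786, which equals 58,786.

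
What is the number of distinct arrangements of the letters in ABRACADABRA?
83,160
Word has 11 letters (A=5, B=2, R=2, C=1, D=1). Arrangements: 11!/Π(k!) = 83,160.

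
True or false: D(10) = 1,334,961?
True
Derangements of 10 elements: D(10) = (10-1)·[D(9) + D(8)] = 9·[133,496 + 14,833] = 1,334,961.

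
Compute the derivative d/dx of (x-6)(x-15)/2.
(2x - 21)/2

Working:
d/dx[(x-6)(x-15)] = (x-15) + (x-6) = 2x - 21. Dividing by 2 gives (2x - 21)/2.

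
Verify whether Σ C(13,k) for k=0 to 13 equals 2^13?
Binomial theorem: Σ C(13,k) = (1+1)^13 = 2^13 = 8,192; RHS 2^13 = 8,192.

Answer: True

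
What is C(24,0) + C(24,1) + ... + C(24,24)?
16,777,216

Explanation: Sum of binomial coefficients = 2^24 = 16,777,216.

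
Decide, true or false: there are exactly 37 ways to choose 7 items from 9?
C(9,7) = 36 ≠ 37.
Final answer: False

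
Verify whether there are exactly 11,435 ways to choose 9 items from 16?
C(16,9) = 11,440 ≠ 11435.

Answer: False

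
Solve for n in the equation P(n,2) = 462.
22

Reasoning: P(n,2) = n(n−1) is increasing in n; n(n−1) ≈ (n−0.5)^2 = 462 gives n ≈ 22.0. Check: P(20,2) = 380, P(21,2) = 420, P(22,2) = 462 ✓. So n = 22.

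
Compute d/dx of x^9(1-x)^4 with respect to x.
Product rule: 9x^{8}(1-x)^{4} + x^9·(-4)(1-x)^{3}.
Final answer: 9x^8(1-x)^4 - 4x^9(1-x)^3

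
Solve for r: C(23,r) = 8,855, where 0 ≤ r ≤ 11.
4

Working:
C(23,r) is increasing for 0 ≤ r ≤ 11. Stepping up (C(23,r+1) = C(23,r)·(23−r)/(r+1)): C(23,1) = 23, C(23,2) = 253, C(23,3) = 1,771, C(23,4) = 8,855 ✓. So r = 4.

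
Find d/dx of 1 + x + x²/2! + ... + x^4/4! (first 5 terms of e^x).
1 + x + x²/2! + ... + x^3/3!
Differentiating term by term gives the first 4 terms of e^x.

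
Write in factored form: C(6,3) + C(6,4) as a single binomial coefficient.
C(7,4)

By Pascal's identity: C(6,3) + C(6,4) = C(7,4) = 35.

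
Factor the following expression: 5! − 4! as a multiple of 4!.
4 × 4! = 96

Working:
5! − 4! = 5·4! − 4! = (5 − 1)·4! = 4 × 4! = 96.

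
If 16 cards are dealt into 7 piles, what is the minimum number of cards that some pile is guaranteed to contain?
3

Pigeonhole: ⌈16/7⌉ = 3.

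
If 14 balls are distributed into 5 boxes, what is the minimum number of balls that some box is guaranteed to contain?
3

Working:
Pigeonhole: ⌈14/5⌉ = 3.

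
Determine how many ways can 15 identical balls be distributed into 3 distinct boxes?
136

Solution: C(15+3-1, 3-1) = C(17, 2) = 136.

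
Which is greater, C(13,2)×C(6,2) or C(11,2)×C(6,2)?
C(13,2)×C(6,2)

C(13,2)×C(6,2)=1,170, C(11,2)×C(6,2)=825.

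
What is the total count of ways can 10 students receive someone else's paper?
1,334,961

Explanation: Using D(n) = (n-1)[D(n-1) + D(n-2)]:
D(10) = (10-1) × [D(9) + D(8)]
      = 9 × [133496 + 14833]
      = 9 × 148329
      = 1,334,961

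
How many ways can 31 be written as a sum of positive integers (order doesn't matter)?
Pentagonal recurrence p(n) = p(n−1) + p(n−2) − p(n−5) − p(n−7) + …: p(31) = p(30) + p(29) − p(26) − p(24) + p(19) + p(16) − p(9) − p(5) = 5,604 + 4,565 − 2,436 − 1,575 + 490 + 231 − 30 − 7 = 6,842.
Final answer: 6,842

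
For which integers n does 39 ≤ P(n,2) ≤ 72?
P(6,2)=30; P(7,2)=42; P(8,2)=56; P(9,2)=72; P(10,2)=90. So valid n = 7, 8, 9.

Answer: 7, 8, 9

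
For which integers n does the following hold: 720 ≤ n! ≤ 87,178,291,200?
6, 7, 8, 9, 10, 11, 12, 13, 14

Reasoning: n! is strictly increasing; 6! = 720 and 14! = 87,178,291,200, so valid n = 6, 7, 8, 9, 10, 11, 12, 13, 14.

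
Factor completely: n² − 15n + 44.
Seek roots whose sum is 15 and product is 44: (4, 11). So n² − 15n + 44 = (n − 4)(n − 11).
Final answer: (n − 4)(n − 11)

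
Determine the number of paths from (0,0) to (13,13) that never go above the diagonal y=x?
742,900

Solution: Counted by the Catalan number C_13: C_13 = C(26,13)/(13+1) = 10,400,600/14 = 742,900.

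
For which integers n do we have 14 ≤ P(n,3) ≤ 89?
P(3,3)=6; P(4,3)=24; P(5,3)=60; P(6,3)=120. So valid n = 4, 5.
Final answer: 4, 5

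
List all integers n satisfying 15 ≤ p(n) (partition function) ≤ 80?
7, 8, 9, 10, 11, 12

Working:
Tabulating p(n) via p(n) = p(n−1) + p(n−2) − p(n−5) − p(n−7) + …: p(6)=11; p(7)=15; p(8)=22; p(9)=30; p(10)=42; p(11)=56; p(12)=77; p(13)=101. So valid n = 7, 8, 9, 10, 11, 12.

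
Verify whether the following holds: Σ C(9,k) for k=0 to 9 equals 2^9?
True

Solution: Binomial theorem: Σ C(9,k) = (1+1)^9 = 2^9 = 512; RHS 2^9 = 512.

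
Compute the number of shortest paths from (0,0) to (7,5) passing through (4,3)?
350

Working:
To (4,3): C(7,4)=35. From there: C(5,3)=10. Total: 350.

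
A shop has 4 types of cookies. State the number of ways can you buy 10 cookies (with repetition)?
286

Solution: Stars and bars: C(10+4-1, 10) = C(13, 10) = 286.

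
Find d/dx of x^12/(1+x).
Quotient rule: [12x^{11}(1+x) - x^12]/(1+x)².

Answer: (12x^11(1+x) - x^12)/(1+x)²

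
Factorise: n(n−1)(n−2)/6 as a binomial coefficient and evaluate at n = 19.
C(n,3); C(19,3) = 969

Solution: n(n−1)(n−2)/6 = n!/(3!(n−3)!) = C(n,3). At n = 19: C(19,3) = 969.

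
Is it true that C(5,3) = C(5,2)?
True

Symmetry C(n,k) = C(n,n-k): C(5,3) = 10 and C(5,2) = 10. Both sides agree, so the statement holds.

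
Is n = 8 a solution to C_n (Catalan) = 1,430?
Yes
C_8 = C(16,8)/(8+1) = 12,870/9 = 1,430, which equals 1,430.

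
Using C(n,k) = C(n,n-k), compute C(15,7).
C(15,7) = C(15,8) = 6,435.

Answer: 6,435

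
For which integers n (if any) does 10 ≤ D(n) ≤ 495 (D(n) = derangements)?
Using D(n) = (n−1)[D(n−1) + D(n−2)] with D(1)=0, D(2)=1: D(4)=9; D(5)=44; D(6)=265; D(7)=1,854. So valid n = 5, 6.

Answer: 5, 6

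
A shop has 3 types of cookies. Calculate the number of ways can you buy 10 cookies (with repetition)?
66

Stars and bars: C(10+3-1, 10) = C(12, 10) = 66.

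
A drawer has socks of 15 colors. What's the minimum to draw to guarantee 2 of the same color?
16

Worst case: 1 of each = 15. One more: 16.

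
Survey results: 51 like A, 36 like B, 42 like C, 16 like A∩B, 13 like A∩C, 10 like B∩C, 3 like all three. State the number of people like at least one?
93

Reasoning: |A∪B∪C| = 51+36+42-16-13-10+3 = 93.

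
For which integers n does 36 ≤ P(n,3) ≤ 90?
5

Solution: P(4,3)=24; P(5,3)=60; P(6,3)=120. So valid n = 5.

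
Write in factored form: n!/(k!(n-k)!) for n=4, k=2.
C(4,2) = 6

Working:
This is the binomial coefficient C(4,2) = 6.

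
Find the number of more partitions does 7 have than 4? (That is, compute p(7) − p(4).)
10

Solution: Pentagonal recurrence p(n) = p(n−1) + p(n−2) − p(n−5) − p(n−7) + …: p(7) = p(6) + p(5) − p(2) − p(0) = 11 + 7 − 2 − 1 = 15.
p(4) = p(3) + p(2) = 3 + 2 = 5.
Difference = 15 − 5 = 10.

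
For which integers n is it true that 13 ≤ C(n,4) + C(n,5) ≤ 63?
C(5,4)+C(5,5)=6; C(6,4)+C(6,5)=21; C(7,4)+C(7,5)=56; C(8,4)+C(8,5)=126. So valid n = 6, 7.
Final answer: 6, 7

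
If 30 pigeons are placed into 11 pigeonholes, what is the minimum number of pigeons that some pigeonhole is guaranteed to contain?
Pigeonhole: ⌈30/11⌉ = 3.
Final answer: 3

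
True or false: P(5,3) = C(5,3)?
False

Explanation: P(5,3) = 60 but C(5,3) = 10; they differ by a factor of 3! = 6, so the statement does not hold.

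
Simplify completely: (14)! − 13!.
80,951,270,400

Working:
(14)! − 13! = (14)·13! − 13! = (14−1)·13! = 13·13! = 80,951,270,400.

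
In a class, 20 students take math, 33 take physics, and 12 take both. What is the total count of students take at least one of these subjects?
41

|A∪B| = |A|+|B|-|A∩B| = 20+33-12 = 41.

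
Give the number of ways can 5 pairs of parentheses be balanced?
42
Using the Catalan number formula: C_n = C(2n, n) / (n+1)
C_5 = C(10, 5) / (5+1)
     = 252 / 6
     = 42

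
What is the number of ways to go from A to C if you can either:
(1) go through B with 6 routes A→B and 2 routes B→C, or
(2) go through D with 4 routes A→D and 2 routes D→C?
20
Route via B: 6×2=12. Route via D: 4×2=8. Total: 20.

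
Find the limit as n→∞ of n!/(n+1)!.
0

Explanation: n!/(n+1)! = 1/[(n+1)] → 0 as n → ∞.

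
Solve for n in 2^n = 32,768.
15

Reasoning: 32,768 = 1,024 × 32 = 2^10 × 2^5 = 2^15, so n = 15.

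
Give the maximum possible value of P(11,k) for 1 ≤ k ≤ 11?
39,916,800

Explanation: P(11,k) increases in k, so maximum at k = 11: 11! = 39,916,800.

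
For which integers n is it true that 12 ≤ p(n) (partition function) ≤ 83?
7, 8, 9, 10, 11, 12

Solution: Tabulating p(n) via p(n) = p(n−1) + p(n−2) − p(n−5) − p(n−7) + …: p(6)=11; p(7)=15; p(8)=22; p(9)=30; p(10)=42; p(11)=56; p(12)=77; p(13)=101. So valid n = 7, 8, 9, 10, 11, 12.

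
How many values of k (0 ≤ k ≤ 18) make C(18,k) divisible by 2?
15

Working:
Checking C(18,k) mod 2 for k = 0..18: divisible at k = 1, 3, 4, 5, 6, 7, 8, 9, 10, 11, 12, 13, 14, 15, 17. That's 15 values.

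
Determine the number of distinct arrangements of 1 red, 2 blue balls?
3

Solution: Multinomial: 3!/(1! × 2!) = 3.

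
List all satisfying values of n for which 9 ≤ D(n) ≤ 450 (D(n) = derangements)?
Using D(n) = (n−1)[D(n−1) + D(n−2)] with D(1)=0, D(2)=1: D(3)=2; D(4)=9; D(5)=44; D(6)=265; D(7)=1,854. So valid n = 4, 5, 6.

Answer: 4, 5, 6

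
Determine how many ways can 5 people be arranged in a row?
120
Arrangements of 5 distinct objects: 5! = 120.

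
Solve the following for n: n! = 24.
n! is strictly increasing. 2! = 2, 3! = 6, 4! = 24 ✓. So n = 4.

Answer: 4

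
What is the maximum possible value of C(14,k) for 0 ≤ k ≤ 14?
3,432

Maximum at k = 7: C(14,7) = 3,432.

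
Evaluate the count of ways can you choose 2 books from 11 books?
55

Working:
C(11,2) = 11! / (2! × (11-2)!)
         = 11! / (2! × 9!)
         = 55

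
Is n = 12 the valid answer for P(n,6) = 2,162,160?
No

Reasoning: P(12,6) = 12·11·10·9·8·7 = 665,280, which does not equal 2,162,160.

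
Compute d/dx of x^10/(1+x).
(10x^9(1+x) - x^10)/(1+x)²

Working:
Quotient rule: [10x^{9}(1+x) - x^10]/(1+x)².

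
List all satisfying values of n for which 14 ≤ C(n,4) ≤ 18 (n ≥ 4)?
6

Working:
C(5,4)=5; C(6,4)=15; C(7,4)=35. So valid n = 6.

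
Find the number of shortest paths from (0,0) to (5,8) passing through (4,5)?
504

Solution: To (4,5): C(9,4)=126. From there: C(4,1)=4. Total: 504.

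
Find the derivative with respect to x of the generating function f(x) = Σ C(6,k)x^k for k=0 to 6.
Term-by-term differentiation gives Σ k·C(6,k)x^{k-1} for k=1 to 6.
Final answer: Σ k·C(6,k)x^(k-1) for k=1 to 6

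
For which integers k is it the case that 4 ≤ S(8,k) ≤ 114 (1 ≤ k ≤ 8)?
S(8,1)=1; S(8,2)=127; S(8,3)=966; S(8,4)=1,701; S(8,5)=1,050; S(8,6)=266; S(8,7)=28; S(8,8)=1. So valid k = 7.
Final answer: 7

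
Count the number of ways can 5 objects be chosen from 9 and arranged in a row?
15,120

P(9,5) = 9!/(9-5)! = 15,120.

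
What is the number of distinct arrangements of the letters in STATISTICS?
Word has 10 letters (S=3, T=3, A=1, I=2, C=1). Arrangements: 10!/Π(k!) = 50,400.

Answer: 50,400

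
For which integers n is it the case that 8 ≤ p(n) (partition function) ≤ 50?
6, 7, 8, 9, 10

Explanation: Tabulating p(n) via p(n) = p(n−1) + p(n−2) − p(n−5) − p(n−7) + …: p(5)=7; p(6)=11; p(7)=15; p(8)=22; p(9)=30; p(10)=42; p(11)=56. So valid n = 6, 7, 8, 9, 10.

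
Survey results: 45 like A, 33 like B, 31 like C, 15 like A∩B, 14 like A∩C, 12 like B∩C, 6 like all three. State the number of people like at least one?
|A∪B∪C| = 45+33+31-15-14-12+6 = 74.
Final answer: 74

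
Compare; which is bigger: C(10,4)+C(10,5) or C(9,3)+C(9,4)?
First=462, Second=210.
Final answer: C(10,4)+C(10,5)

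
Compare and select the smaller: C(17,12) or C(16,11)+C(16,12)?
Equal
By Pascal's identity: C(17,12) = C(16,11)+C(16,12) = 6,188. Equal.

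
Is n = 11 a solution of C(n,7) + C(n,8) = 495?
Yes

Explanation: C(11,7) + C(11,8) = 330 + 165 = 495, which equals 495.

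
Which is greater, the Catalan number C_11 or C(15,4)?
C_11

Reasoning: C_11 = C(22,11)/(11+1) = 705,432/12 = 58,786; C(15,4) = 1,365.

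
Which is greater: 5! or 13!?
13!

Explanation: 5!=120, 13!=6,227,020,800. 13! > 5!.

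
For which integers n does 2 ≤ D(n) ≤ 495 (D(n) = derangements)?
3, 4, 5, 6

Reasoning: Using D(n) = (n−1)[D(n−1) + D(n−2)] with D(1)=0, D(2)=1: D(2)=1; D(3)=2; D(4)=9; D(5)=44; D(6)=265; D(7)=1,854. So valid n = 3, 4, 5, 6.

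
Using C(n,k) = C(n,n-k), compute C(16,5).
4,368
C(16,5) = C(16,11) = 4,368.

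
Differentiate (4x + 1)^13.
52(4x + 1)^12

Chain rule: 13(4x+1)^{12} × 4 = 52(4x+1)^{12}.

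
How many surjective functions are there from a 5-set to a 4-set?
Onto functions = 4! × S(5,4)
First compute S(5,4) via recurrence:
Using the Stirling recurrence: S(n,k) = k·S(n-1,k) + S(n-1,k-1)
S(5,4) = 4·S(4,4) + S(4,3)
         = 4·1 + 6
         = 4 + 6
         = 10
Then: 24 × 10 = 240

Answer: 240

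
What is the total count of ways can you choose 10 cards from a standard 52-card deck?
15,820,024,220

Solution: C(52,10) = 15,820,024,220.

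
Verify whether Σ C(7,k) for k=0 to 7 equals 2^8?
Binomial theorem: Σ C(7,k) = (1+1)^7 = 2^7 = 128; RHS 2^8 = 256.
Final answer: False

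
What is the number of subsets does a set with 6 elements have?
64

Working:
Each element can be included or excluded: 2^6 = 64.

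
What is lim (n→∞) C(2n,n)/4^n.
0

Explanation: C(2n,n) ~ 4^n/√(πn), so C(2n,n)/4^n ~ 1/√(πn) → 0.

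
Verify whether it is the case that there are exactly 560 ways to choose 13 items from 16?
True

Reasoning: C(16,13) = 560.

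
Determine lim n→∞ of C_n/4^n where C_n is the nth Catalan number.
C_n ~ 4^n/(n^(3/2)√π), so n^0·C_n/4^n ~ n^(0 − 3/2)/√π → 0.
Final answer: 0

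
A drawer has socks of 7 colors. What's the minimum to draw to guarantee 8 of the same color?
50

Reasoning: Worst case: 7 of each = 49. One more: 50.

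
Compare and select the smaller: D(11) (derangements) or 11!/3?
11!/3

Working:
D(11) = (11-1)·[D(10) + D(9)] = 10·[1,334,961 + 133,496] = 14,684,570; 11!/3 = 39,916,800/3 = 13,305,600.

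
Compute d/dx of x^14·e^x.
(14x^13 + x^14)e^x

Solution: Product rule: d/dx[x^14]·e^x + x^14·d/dx[e^x] = 14x^{13}e^x + x^14e^x.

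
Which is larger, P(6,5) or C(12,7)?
C(12,7)
P(6,5)=720, C(12,7)=792.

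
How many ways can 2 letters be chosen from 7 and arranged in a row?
42

Reasoning: P(7,2) = 7!/(7-2)! = 42.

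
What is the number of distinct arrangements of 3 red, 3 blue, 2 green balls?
560
Multinomial: 8!/(3! × 3! × 2!) = 560.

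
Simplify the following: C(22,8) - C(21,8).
116,280

Solution: C(22,8) - C(21,8) = C(21,7) = 116,280.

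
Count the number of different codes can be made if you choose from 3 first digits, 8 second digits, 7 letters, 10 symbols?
By the multiplication principle: 3 × 8 × 7 × 10 = 1,680.

Answer: 1,680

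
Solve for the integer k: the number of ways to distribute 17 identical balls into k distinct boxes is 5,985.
5

Solution: Stars and bars: the count is C(17+k−1, k−1), increasing in k. k=3: C(19,2) = 171, k=4: C(20,3) = 1,140, k=5: C(21,4) = 5,985 ✓. So k = 5.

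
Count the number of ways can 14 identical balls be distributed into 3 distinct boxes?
C(14+3-1, 3-1) = C(16, 2) = 120.

Answer: 120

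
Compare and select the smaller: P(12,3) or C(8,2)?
C(8,2)

P(12,3)=1,320, C(8,2)=28.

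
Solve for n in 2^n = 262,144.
262,144 = 1,024 × 256 = 2^10 × 2^8 = 2^18, so n = 18.
Final answer: 18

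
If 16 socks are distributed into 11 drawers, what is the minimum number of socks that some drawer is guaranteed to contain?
Pigeonhole: ⌈16/11⌉ = 2.

Answer: 2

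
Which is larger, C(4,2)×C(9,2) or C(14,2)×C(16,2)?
C(4,2)×C(9,2)=216, C(14,2)×C(16,2)=10,920.

Answer: C(14,2)×C(16,2)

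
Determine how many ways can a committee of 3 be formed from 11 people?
165
C(11,3) = 11! / (3! × (11-3)!)
         = 11! / (3! × 8!)
         = 165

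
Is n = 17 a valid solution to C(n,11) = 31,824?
No

Explanation: C(17,11) = 17·16·15·14·13·12·11·10·9·8·7/11! = 494,010,316,800/39,916,800 = 12,376, which does not equal 31,824.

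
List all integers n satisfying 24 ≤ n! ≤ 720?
4, 5, 6

Reasoning: n! is strictly increasing; 4! = 24 and 6! = 720, so valid n = 4, 5, 6.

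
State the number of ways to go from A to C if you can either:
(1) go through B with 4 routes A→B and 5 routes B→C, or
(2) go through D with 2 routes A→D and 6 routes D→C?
Route via B: 4×5=20. Route via D: 2×6=12. Total: 32.
Final answer: 32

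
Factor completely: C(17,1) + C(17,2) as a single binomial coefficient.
C(18,2)

Working:
By Pascal's identity: C(17,1) + C(17,2) = C(18,2) = 153.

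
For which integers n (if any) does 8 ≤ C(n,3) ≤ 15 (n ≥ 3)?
5

Working:
C(4,3)=4; C(5,3)=10; C(6,3)=20. So valid n = 5.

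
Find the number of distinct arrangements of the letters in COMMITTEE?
45,360

Explanation: Word has 9 letters (C=1, O=1, M=2, I=1, T=2, E=2). Arrangements: 9!/Π(k!) = 45,360.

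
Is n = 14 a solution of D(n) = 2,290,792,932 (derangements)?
D(14) = (14-1)·[D(13) + D(12)] = 13·[2,290,792,932 + 176,214,841] = 32,071,101,049, which does not equal 2,290,792,932.
Final answer: No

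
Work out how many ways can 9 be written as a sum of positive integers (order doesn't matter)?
30
Pentagonal recurrence p(n) = p(n−1) + p(n−2) − p(n−5) − p(n−7) + …: p(9) = p(8) + p(7) − p(4) − p(2) = 22 + 15 − 5 − 2 = 30.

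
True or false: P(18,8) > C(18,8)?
True

Solution: P(18,8) = 1,764,322,560 and C(18,8) = 43,758; P(n,r) = r! × C(n,r) so P > C whenever r ≥ 2.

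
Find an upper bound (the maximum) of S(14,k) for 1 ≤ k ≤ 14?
63,436,373

Row S(14,k) for k = 1..14 (via S(n,k) = k·S(n−1,k) + S(n−1,k−1)): 1, 8,191, 788,970, 10,391,745, 40,075,035, 63,436,373, 49,329,280, 20,912,320, 5,135,130, 752,752, 66,066, 3,367, 91, 1. The row is unimodal; maximum at k = 6: 63,436,373.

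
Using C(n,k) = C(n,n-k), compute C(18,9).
48,620

Solution: C(18,9) = C(18,9) = 48,620.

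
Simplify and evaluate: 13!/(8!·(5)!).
1,287

Reasoning: This is C(13,8) = 1,287.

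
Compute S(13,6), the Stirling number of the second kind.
9,321,312

Explanation: Using the Stirling recurrence: S(n,k) = k·S(n-1,k) + S(n-1,k-1)
S(13,6) = 6·S(12,6) + S(12,5)
         = 6·1323652 + 1379400
         = 7941912 + 1379400
         = 9,321,312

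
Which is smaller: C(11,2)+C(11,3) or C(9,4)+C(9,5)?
C(11,2)+C(11,3)

First=220, Second=252.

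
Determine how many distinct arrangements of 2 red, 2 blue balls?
Multinomial: 4!/(2! × 2!) = 6.
Final answer: 6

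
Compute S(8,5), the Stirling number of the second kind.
1,050

Solution: Using the Stirling recurrence: S(n,k) = k·S(n-1,k) + S(n-1,k-1)
S(8,5) = 5·S(7,5) + S(7,4)
         = 5·140 + 350
         = 700 + 350
         = 1,050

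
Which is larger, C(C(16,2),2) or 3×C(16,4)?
C(C(16,2),2)

Working:
C(C(16,2),2)=7,140, 3×C(16,4)=5,460.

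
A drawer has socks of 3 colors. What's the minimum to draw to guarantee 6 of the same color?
16

Reasoning: Worst case: 5 of each = 15. One more: 16.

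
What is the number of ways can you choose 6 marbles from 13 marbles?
C(13,6) = 13! / (6! × (13-6)!)
         = 13! / (6! × 7!)
         = 1,716
Final answer: 1,716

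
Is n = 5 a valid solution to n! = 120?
Yes

Working:
5! = 5·4! = 5·24 = 120, which equals 120.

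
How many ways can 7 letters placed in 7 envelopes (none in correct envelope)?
1,854

Working:
Using D(n) = (n-1)[D(n-1) + D(n-2)]:
D(7) = (7-1) × [D(6) + D(5)]
      = 6 × [265 + 44]
      = 6 × 309
      = 1,854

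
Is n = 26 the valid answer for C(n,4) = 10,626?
No

Working:
C(26,4) = 26·25·24·23/4! = 358,800/24 = 14,950, which does not equal 10,626.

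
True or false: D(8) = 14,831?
Derangements of 8 elements: D(8) = (8-1)·[D(7) + D(6)] = 7·[1,854 + 265] = 14,833.
Final answer: False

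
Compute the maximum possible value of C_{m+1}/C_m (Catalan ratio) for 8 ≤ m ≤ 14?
C_{m+1}/C_m = 2(2m+1)/(m+2), which increases with m. Maximum at m = 14: 2·29/16 = 29/8.

Answer: 29/8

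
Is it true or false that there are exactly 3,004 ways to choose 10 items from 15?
C(15,10) = 3,003 ≠ 3004.

Answer: False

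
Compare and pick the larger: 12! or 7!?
12!

12!=479,001,600, 7!=5,040. 12! > 7!.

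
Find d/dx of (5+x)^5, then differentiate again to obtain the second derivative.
20(5+x)^3

First derivative: 5(5+x)^{4}. Second derivative: 5·4·(5+x)^{3} = 20(5+x)^{3}.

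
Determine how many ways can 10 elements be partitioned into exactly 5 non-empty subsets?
42,525

Explanation: This equals S(10,5), the Stirling number of the 2nd kind.
Using the Stirling recurrence: S(n,k) = k·S(n-1,k) + S(n-1,k-1)
S(10,5) = 5·S(9,5) + S(9,4)
         = 5·6951 + 7770
         = 34755 + 7770
         = 42,525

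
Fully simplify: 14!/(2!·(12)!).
91

Explanation: This is C(14,2) = 91.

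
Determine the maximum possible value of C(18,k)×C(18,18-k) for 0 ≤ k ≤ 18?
2,363,904,400

Solution: C(18,k)·C(18,18-k) = C(18,k)², maximised at the centre k = 9: C(18,9)² = 2,363,904,400.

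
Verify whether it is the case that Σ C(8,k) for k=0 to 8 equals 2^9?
Binomial theorem: Σ C(8,k) = (1+1)^8 = 2^8 = 256; RHS 2^9 = 512.
Final answer: False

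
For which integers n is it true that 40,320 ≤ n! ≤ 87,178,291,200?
8, 9, 10, 11, 12, 13, 14

Solution: n! is strictly increasing; 8! = 40,320 and 14! = 87,178,291,200, so valid n = 8, 9, 10, 11, 12, 13, 14.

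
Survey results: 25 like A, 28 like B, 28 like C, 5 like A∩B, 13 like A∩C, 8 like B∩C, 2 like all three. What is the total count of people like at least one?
57

Solution: |A∪B∪C| = 25+28+28-5-13-8+2 = 57.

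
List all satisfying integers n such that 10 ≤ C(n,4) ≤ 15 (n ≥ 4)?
6

Working:
C(5,4)=5; C(6,4)=15; C(7,4)=35. So valid n = 6.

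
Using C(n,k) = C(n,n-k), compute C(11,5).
C(11,5) = C(11,6) = 462.

Answer: 462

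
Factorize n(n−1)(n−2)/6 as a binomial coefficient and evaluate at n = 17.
C(n,3); C(17,3) = 680

Solution: n(n−1)(n−2)/6 = n!/(3!(n−3)!) = C(n,3). At n = 17: C(17,3) = 680.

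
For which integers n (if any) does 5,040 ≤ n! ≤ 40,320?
7, 8

Working:
n! is strictly increasing; 7! = 5,040 and 8! = 40,320, so valid n = 7, 8.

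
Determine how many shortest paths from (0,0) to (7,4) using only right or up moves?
330

Choose 7 rights from 11 moves: C(11,7) = 330.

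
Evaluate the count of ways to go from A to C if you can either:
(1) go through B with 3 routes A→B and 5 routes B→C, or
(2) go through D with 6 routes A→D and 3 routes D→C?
33
Route via B: 3×5=15. Route via D: 6×3=18. Total: 33.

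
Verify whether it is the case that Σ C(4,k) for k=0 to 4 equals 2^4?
Binomial theorem: Σ C(4,k) = (1+1)^4 = 2^4 = 16; RHS 2^4 = 16.

Answer: True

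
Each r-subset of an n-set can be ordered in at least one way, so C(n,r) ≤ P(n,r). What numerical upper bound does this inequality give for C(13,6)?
P(13,6) = 13·12·11·10·9·8 = 1,235,520, so C(13,6) ≤ 1,235,520. (The bound is loose by a factor of 6! = 720: C(13,6) = 1,235,520/720 = 1,716.)
Final answer: 1,235,520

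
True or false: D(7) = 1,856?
False

Working:
Derangements of 7 elements: D(7) = (7-1)·[D(6) + D(5)] = 6·[265 + 44] = 1,854.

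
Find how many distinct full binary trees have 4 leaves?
5

Working:
Using the Catalan number formula: C_n = C(2n, n) / (n+1)
C_3 = C(6, 3) / (3+1)
     = 20 / 4
     = 5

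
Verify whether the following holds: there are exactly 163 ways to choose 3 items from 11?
C(11,3) = 165 ≠ 163.

Answer: False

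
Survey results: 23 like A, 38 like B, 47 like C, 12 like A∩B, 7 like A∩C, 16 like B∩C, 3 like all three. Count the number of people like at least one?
|A∪B∪C| = 23+38+47-12-7-16+3 = 76.

Answer: 76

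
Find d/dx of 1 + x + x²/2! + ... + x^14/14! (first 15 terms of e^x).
1 + x + x²/2! + ... + x^13/13!

Working:
Differentiating term by term gives the first 14 terms of e^x.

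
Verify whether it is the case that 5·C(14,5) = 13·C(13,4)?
False
Absorption identity k·C(n,k) = n·C(n-1,k-1). LHS = 5·2002 = 10,010; RHS = 13·715 = 9,295.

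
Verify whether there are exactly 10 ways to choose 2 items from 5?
True

Reasoning: C(5,2) = 10.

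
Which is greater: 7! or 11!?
11!

Solution: 7!=5,040, 11!=39,916,800. 11! > 7!.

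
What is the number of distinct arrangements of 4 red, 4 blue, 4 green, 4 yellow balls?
63,063,000

Reasoning: Multinomial: 16!/(4! × 4! × 4! × 4!) = 63,063,000.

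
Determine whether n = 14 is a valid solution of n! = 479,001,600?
No

Solution: 14! = 14·13! = 14·6,227,020,800 = 87,178,291,200, which does not equal 479,001,600.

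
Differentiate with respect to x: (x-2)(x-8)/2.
(2x - 10)/2
d/dx[(x-2)(x-8)] = (x-8) + (x-2) = 2x - 10. Dividing by 2 gives (2x - 10)/2.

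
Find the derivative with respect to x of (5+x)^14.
14(5+x)^13

Solution: Using the power rule: d/dx (5+x)^14 = 14(5+x)^{13}.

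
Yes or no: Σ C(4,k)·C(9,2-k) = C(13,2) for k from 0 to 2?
Yes

Vandermonde's identity gives C(13,2) = 78; RHS C(13,2) = 78.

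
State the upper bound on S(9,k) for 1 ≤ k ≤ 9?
7,770

Reasoning: Row S(9,k) for k = 1..9 (via S(n,k) = k·S(n−1,k) + S(n−1,k−1)): 1, 255, 3,025, 7,770, 6,951, 2,646, 462, 36, 1. The row is unimodal; maximum at k = 4: 7,770.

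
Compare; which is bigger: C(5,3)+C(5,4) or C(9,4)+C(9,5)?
C(9,4)+C(9,5)

Solution: First=15, Second=252.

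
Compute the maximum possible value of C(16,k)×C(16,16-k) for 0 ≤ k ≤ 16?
C(16,k)·C(16,16-k) = C(16,k)², maximised at the centre k = 8: C(16,8)² = 165,636,900.
Final answer: 165,636,900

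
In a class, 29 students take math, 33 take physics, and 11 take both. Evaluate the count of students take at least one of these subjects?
51

Working:
|A∪B| = |A|+|B|-|A∩B| = 29+33-11 = 51.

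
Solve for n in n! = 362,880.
n! is strictly increasing. 7! = 5,040, 8! = 40,320, 9! = 362,880 ✓. So n = 9.
Final answer: 9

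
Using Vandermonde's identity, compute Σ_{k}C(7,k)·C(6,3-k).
286

Reasoning: = C(7+6,3) = C(13,3) = 286.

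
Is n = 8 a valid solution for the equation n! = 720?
No

Solution: 8! = 8·7! = 8·5,040 = 40,320, which does not equal 720.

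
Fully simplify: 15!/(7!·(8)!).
This is C(15,7) = 6,435.

Answer: 6,435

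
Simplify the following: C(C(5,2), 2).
45
C(5,2) = 10, then C(10, 2) = 45.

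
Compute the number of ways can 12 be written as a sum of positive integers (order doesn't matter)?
77
Pentagonal recurrence p(n) = p(n−1) + p(n−2) − p(n−5) − p(n−7) + …: p(12) = p(11) + p(10) − p(7) − p(5) + p(0) = 56 + 42 − 15 − 7 + 1 = 77.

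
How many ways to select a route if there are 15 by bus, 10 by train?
25

Solution: By the addition principle: 15 + 10 = 25.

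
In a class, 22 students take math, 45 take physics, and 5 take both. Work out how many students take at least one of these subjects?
62

Solution: |A∪B| = |A|+|B|-|A∩B| = 22+45-5 = 62.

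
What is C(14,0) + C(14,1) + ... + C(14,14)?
16,384

Reasoning: Sum of binomial coefficients = 2^14 = 16,384.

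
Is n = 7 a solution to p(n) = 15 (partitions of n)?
Pentagonal recurrence p(n) = p(n−1) + p(n−2) − p(n−5) − p(n−7) + …: p(7) = p(6) + p(5) − p(2) − p(0) = 11 + 7 − 2 − 1 = 15, which equals 15.

Answer: Yes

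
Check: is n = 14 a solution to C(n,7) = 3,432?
C(14,7) = 14·13·12·11·10·9·8/7! = 17,297,280/5,040 = 3,432, which equals 3,432.
Final answer: Yes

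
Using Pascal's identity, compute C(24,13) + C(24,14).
4,457,400
C(24,13) + C(24,14) = C(25,14) = 4,457,400.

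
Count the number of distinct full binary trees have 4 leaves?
5

Using the Catalan number formula: C_n = C(2n, n) / (n+1)
C_3 = C(6, 3) / (3+1)
     = 20 / 4
     = 5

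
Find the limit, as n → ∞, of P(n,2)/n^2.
1

Reasoning: P(n,2) = n(n-1) ≈ n^2 for large n. Limit = 1.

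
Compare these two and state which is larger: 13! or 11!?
13!

13!=6,227,020,800, 11!=39,916,800. 13! > 11!.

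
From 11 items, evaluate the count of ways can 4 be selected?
330

Reasoning: C(11,4) = 11! / (4! × (11-4)!)
         = 11! / (4! × 7!)
         = 330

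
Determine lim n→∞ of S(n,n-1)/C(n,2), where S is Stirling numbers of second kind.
1

Solution: S(n,n-1) = C(n,2), so the limit is 1.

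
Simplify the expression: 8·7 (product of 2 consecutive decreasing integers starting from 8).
56

Explanation: This is P(8,2) = 8!/(6)! = 56.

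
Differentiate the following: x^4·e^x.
(4x^3 + x^4)e^x
Product rule: d/dx[x^4]·e^x + x^4·d/dx[e^x] = 4x^{3}e^x + x^4e^x.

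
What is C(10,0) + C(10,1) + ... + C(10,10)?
1,024

Working:
Sum of binomial coefficients = 2^10 = 1,024.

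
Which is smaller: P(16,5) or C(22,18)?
C(22,18)

P(16,5)=524,160, C(22,18)=7,315.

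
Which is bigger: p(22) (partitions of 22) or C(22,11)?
C(22,11)

Explanation: Pentagonal recurrence p(n) = p(n−1) + p(n−2) − p(n−5) − p(n−7) + …: p(22) = p(21) + p(20) − p(17) − p(15) + p(10) + p(7) − p(0) = 792 + 627 − 297 − 176 + 42 + 15 − 1 = 1,002; C(22,11) = 705,432.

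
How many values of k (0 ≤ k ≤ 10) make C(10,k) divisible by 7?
3

Solution: Checking C(10,k) mod 7 for k = 0..10: divisible at k = 4, 5, 6. That's 3 values.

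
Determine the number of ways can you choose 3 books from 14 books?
C(14,3) = 14! / (3! × (14-3)!)
         = 14! / (3! × 11!)
         = 364

Answer: 364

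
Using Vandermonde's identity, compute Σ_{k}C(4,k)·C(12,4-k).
= C(4+12,4) = C(16,4) = 1,820.
Final answer: 1,820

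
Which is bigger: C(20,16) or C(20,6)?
C(20,16)=4,845, C(20,6)=38,760.
Final answer: C(20,6)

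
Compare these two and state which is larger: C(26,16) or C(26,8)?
C(26,16)
C(26,16)=5,311,735, C(26,8)=1,562,275.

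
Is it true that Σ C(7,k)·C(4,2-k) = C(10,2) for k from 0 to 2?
False
Vandermonde's identity gives C(11,2) = 55; RHS C(10,2) = 45.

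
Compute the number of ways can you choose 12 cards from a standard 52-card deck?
206,379,406,870

Explanation: C(52,12) = 206,379,406,870.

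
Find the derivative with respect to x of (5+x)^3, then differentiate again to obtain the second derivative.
6(5+x)^1

First derivative: 3(5+x)^{2}. Second derivative: 3·2·(5+x)^{1} = 6(5+x)^{1}.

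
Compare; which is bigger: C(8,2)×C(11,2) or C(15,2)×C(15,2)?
C(15,2)×C(15,2)

C(8,2)×C(11,2)=1,540, C(15,2)×C(15,2)=11,025.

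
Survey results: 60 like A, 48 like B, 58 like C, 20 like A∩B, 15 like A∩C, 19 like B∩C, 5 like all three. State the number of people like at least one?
117

Explanation: |A∪B∪C| = 60+48+58-20-15-19+5 = 117.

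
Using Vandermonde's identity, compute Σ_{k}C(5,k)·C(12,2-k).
136

Reasoning: = C(5+12,2) = C(17,2) = 136.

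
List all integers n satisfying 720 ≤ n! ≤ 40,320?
6, 7, 8

n! is strictly increasing; 6! = 720 and 8! = 40,320, so valid n = 6, 7, 8.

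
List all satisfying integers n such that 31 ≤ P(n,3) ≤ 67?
P(4,3)=24; P(5,3)=60; P(6,3)=120. So valid n = 5.

Answer: 5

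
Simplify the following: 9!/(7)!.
72

Working:
This equals 9×8 = 72.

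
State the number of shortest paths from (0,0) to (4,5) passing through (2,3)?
60

Reasoning: To (2,3): C(5,2)=10. From there: C(4,2)=6. Total: 60.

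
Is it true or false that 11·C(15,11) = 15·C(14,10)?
True

Solution: Absorption identity k·C(n,k) = n·C(n-1,k-1). LHS = 11·1365 = 15,015; RHS = 15·1001 = 15,015.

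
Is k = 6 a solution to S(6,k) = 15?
No

Reasoning: S(6,6) = 6·S(5,6) + S(5,5) = 6·0 + 1 = 1, which does not equal 15.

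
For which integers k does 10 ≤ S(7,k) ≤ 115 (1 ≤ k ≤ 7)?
2, 6
S(7,1)=1; S(7,2)=63; S(7,3)=301; S(7,4)=350; S(7,5)=140; S(7,6)=21; S(7,7)=1. So valid k = 2, 6.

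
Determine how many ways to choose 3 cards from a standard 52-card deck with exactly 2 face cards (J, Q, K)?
12 face cards and 40 non-face cards: C(12,2) × C(40,1) = 66 × 40 = 2,640.

Answer: 2,640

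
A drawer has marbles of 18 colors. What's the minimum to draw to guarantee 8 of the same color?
127

Solution: Worst case: 7 of each = 126. One more: 127.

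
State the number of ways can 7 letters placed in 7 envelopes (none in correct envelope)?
Using D(n) = (n-1)[D(n-1) + D(n-2)]:
D(7) = (7-1) × [D(6) + D(5)]
      = 6 × [265 + 44]
      = 6 × 309
      = 1,854

Answer: 1,854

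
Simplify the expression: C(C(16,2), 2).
C(16,2) = 120, then C(120, 2) = 7,140.
Final answer: 7,140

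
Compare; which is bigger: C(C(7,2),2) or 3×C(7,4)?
C(C(7,2),2)=210, 3×C(7,4)=105.

Answer: C(C(7,2),2)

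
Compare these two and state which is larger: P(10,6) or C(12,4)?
P(10,6)

Explanation: P(10,6)=151,200, C(12,4)=495.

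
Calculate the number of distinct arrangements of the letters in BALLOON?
1,260

Reasoning: Word has 7 letters (B=1, A=1, L=2, O=2, N=1). Arrangements: 7!/Π(k!) = 1,260.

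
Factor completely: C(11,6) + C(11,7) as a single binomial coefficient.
C(12,7)

By Pascal's identity: C(11,6) + C(11,7) = C(12,7) = 792.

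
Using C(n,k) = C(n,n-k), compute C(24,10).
1,961,256

Reasoning: C(24,10) = C(24,14) = 1,961,256.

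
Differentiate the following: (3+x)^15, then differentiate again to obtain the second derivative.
210(3+x)^13

Solution: First derivative: 15(3+x)^{14}. Second derivative: 15·14·(3+x)^{13} = 210(3+x)^{13}.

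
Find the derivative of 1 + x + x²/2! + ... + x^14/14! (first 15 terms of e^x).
1 + x + x²/2! + ... + x^13/13!

Working:
Differentiating term by term gives the first 14 terms of e^x.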